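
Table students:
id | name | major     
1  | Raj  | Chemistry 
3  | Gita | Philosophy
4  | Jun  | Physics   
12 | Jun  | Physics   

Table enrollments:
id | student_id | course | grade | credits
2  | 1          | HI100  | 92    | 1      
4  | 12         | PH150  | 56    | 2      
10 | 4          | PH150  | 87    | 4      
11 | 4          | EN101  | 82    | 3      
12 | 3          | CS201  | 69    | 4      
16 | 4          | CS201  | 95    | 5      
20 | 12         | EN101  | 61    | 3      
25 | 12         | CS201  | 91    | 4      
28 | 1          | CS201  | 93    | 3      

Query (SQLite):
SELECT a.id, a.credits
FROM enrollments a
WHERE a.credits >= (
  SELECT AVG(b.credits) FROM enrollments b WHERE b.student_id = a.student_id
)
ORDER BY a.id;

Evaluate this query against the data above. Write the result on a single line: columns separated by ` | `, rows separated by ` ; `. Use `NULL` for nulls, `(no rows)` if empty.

For each enrollments row a, compute AVG(credits) over rows sharing a.student_id.
Keep row a if a.credits >= that per-group AVG.
  student_id=1: AVG(credits) = 2.0
  student_id=3: AVG(credits) = 4.0
  student_id=4: AVG(credits) = 4.0
  student_id=12: AVG(credits) = 3.0

10 | 4 ; 12 | 4 ; 16 | 5 ; 20 | 3 ; 25 | 4 ; 28 | 3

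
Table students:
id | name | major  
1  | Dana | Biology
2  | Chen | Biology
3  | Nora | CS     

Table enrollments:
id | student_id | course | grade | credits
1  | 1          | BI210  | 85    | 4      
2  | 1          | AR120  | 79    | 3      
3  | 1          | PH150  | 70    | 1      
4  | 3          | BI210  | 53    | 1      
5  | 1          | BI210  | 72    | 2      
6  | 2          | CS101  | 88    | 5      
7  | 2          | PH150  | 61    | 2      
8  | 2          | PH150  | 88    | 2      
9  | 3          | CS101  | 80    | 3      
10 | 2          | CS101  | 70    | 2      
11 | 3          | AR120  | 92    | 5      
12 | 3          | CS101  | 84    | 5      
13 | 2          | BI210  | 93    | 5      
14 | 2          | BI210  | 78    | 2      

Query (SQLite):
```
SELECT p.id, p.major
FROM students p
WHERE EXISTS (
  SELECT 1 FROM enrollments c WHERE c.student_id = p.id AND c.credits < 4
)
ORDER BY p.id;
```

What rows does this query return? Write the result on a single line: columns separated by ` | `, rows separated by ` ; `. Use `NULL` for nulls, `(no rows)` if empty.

1 | Biology ; 2 | Biology ; 3 | CS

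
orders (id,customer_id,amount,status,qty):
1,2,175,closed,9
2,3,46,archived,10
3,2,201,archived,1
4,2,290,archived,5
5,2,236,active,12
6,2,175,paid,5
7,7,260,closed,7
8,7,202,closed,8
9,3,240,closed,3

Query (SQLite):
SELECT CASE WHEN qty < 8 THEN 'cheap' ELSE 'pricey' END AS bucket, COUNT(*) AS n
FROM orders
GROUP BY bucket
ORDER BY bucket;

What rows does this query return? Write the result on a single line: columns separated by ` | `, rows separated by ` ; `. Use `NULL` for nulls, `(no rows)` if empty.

Bucket rows by qty < 8 → 'cheap' else 'pricey'; count each bucket.

cheap | 5 ; pricey | 4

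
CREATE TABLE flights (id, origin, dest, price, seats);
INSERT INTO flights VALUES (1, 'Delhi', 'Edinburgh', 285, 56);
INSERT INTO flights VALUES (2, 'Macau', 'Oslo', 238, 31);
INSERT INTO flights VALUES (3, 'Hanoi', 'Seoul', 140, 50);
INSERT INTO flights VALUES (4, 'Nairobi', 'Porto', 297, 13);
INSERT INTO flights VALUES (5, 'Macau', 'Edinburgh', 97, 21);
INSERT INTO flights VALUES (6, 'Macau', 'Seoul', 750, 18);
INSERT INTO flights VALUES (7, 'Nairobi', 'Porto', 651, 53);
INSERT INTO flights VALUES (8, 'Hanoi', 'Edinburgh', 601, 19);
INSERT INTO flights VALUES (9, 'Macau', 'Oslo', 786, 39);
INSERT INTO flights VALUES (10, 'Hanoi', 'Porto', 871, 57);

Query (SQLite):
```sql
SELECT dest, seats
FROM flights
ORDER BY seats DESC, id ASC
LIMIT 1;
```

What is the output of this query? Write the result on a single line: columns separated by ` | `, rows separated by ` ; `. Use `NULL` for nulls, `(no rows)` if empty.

Sort by seats desc, tiebreak id asc: (57, id=10), (56, id=1), (53, id=7), (50, id=3) …. Take first 1.

Porto | 57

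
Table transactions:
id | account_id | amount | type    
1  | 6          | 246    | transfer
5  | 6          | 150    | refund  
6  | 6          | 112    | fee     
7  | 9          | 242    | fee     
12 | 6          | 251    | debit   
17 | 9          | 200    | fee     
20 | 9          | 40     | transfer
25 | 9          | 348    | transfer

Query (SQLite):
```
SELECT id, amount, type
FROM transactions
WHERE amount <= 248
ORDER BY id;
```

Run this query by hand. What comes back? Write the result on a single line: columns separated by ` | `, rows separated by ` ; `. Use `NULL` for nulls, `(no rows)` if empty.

amount <= 248: ids {1, 5, 6, 7, 17, 20}

1 | 246 | transfer ; 5 | 150 | refund ; 6 | 112 | fee ; 7 | 242 | fee ; 17 | 200 | fee ; 20 | 40 | transfer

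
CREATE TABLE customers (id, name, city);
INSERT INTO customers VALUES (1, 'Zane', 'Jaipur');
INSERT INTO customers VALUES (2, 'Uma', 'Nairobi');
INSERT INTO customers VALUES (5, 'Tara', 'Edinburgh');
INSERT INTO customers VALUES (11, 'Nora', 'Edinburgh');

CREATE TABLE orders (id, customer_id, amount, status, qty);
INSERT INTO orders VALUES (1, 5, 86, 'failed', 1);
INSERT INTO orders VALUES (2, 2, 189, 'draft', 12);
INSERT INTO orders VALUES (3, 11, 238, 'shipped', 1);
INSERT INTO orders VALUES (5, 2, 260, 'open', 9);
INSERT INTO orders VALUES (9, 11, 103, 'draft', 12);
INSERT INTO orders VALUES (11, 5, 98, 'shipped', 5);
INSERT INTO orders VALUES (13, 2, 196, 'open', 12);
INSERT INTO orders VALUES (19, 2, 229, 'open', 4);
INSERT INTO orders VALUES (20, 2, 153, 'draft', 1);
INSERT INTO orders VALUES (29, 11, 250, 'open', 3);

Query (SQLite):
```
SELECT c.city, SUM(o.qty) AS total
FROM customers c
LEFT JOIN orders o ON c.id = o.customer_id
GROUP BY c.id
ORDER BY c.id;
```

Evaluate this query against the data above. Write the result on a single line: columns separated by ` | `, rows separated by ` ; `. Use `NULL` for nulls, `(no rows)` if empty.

Jaipur | NULL ; Nairobi | 38 ; Edinburgh | 6 ; Edinburgh | 16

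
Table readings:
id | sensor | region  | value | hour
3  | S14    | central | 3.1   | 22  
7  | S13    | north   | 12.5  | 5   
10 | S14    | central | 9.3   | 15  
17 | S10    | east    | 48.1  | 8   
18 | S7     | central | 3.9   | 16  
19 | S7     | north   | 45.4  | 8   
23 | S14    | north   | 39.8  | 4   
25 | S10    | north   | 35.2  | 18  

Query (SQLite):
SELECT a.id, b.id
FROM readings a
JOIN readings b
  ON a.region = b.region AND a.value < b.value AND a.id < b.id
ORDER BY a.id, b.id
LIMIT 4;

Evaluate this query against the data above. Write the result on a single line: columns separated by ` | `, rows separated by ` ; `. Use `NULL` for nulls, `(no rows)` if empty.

3 | 10 ; 3 | 18 ; 7 | 19 ; 7 | 23

Pairs (a,b) with same region, a.value < b.value, a.id < b.id.
region groups: central:{3,10,18} east:{17} north:{7,19,23,25}
Ordered by (a.id, b.id); first 4.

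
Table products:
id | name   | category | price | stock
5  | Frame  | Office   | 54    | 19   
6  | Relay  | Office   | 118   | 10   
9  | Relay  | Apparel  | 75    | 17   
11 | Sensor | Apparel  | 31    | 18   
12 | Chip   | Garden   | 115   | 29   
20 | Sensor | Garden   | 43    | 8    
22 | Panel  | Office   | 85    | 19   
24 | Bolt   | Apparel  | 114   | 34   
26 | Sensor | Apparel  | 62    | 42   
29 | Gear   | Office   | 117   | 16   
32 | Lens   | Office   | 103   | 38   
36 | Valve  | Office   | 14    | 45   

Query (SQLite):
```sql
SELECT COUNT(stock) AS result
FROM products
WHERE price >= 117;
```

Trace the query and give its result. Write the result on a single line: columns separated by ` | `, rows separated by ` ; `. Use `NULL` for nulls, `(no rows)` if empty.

2

Rows where price >= 117 → stock values: [10, 16].
COUNT(stock) counts non-NULL values → 2.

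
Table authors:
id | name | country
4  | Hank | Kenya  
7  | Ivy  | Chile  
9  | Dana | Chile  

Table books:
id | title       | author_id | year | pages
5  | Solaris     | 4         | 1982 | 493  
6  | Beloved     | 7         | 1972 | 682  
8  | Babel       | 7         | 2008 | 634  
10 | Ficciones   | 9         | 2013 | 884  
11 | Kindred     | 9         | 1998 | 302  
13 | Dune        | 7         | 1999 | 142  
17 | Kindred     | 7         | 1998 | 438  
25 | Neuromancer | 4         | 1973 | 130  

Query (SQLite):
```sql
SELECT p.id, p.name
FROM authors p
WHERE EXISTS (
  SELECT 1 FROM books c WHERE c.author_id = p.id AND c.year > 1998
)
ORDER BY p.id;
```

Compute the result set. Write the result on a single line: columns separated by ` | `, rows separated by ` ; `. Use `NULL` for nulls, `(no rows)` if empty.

For each authors row, check whether any books with matching author_id has year > 1998.
Keep rows where that is true.

7 | Ivy ; 9 | Dana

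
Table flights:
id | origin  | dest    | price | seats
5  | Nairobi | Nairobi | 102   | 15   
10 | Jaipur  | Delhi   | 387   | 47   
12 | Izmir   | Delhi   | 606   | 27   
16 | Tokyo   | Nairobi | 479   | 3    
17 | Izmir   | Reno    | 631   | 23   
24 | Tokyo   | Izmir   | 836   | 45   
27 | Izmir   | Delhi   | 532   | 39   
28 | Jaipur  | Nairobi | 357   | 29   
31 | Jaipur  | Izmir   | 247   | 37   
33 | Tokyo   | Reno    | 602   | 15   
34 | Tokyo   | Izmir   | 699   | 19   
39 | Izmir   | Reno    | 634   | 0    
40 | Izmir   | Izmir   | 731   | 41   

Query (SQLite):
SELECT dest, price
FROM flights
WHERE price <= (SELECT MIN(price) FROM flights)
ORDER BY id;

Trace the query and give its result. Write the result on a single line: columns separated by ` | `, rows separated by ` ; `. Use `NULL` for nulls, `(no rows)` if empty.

Nairobi | 102

Scalar subquery: MIN(price) over all flights rows = 102.
Keep rows where price <= that value.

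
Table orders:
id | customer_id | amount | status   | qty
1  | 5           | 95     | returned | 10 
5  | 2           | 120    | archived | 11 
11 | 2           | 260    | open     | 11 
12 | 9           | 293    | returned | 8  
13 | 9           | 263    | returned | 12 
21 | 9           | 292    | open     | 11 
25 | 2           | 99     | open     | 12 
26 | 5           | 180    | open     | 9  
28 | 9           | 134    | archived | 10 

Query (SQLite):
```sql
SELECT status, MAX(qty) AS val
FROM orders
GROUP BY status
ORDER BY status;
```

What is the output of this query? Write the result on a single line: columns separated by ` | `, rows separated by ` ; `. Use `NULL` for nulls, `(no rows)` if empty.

Partition orders by status; compute MAX(qty) within each group.
  archived: ids {5, 28} → MAX(qty)=11
  open: ids {11, 21, 25, 26} → MAX(qty)=12
  returned: ids {1, 12, 13} → MAX(qty)=12

archived | 11 ; open | 12 ; returned | 12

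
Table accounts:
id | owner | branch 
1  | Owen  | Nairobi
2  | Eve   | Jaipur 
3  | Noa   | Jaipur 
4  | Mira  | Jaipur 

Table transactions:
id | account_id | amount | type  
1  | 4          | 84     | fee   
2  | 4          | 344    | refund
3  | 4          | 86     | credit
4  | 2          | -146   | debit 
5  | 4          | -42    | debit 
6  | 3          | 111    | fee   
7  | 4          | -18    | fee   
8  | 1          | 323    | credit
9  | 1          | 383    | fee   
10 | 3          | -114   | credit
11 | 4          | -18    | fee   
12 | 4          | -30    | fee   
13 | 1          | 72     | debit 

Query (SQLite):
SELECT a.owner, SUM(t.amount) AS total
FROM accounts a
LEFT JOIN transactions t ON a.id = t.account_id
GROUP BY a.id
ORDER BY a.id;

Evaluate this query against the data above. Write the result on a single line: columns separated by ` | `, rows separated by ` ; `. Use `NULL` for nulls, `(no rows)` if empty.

Owen | 778 ; Eve | -146 ; Noa | -3 ; Mira | 406

LEFT JOIN keeps every accounts row; unmatched ones get NULL for transactions columns.
Group by accounts.id and compute SUM(t.amount). SUM over an all-NULL group is NULL.
  1: ids {8, 9, 13} → SUM(t.amount)=778
  2: ids {4} → SUM(t.amount)=-146
  3: ids {6, 10} → SUM(t.amount)=-3
  4: ids {1, 2, 3, 5, 7, 11, 12} → SUM(t.amount)=406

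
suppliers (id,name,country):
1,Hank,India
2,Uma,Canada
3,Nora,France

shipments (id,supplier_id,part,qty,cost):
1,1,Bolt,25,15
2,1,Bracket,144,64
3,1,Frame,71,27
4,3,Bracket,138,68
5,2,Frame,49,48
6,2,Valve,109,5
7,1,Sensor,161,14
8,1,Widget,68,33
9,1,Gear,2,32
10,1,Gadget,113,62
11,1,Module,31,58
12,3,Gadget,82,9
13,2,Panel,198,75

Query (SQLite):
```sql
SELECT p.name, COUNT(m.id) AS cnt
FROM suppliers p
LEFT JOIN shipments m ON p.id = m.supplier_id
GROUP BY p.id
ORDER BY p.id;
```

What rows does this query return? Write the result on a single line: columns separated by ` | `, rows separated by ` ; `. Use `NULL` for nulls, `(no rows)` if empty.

Hank | 8 ; Uma | 3 ; Nora | 2

LEFT JOIN keeps every suppliers row; unmatched ones get NULL for shipments columns.
Group by suppliers.id and compute COUNT(m.id). COUNT(col) of an all-NULL group is 0.
  1: ids {1, 2, 3, 7, 8, 9, 10, 11} → COUNT(m.id)=8
  2: ids {5, 6, 13} → COUNT(m.id)=3
  3: ids {4, 12} → COUNT(m.id)=2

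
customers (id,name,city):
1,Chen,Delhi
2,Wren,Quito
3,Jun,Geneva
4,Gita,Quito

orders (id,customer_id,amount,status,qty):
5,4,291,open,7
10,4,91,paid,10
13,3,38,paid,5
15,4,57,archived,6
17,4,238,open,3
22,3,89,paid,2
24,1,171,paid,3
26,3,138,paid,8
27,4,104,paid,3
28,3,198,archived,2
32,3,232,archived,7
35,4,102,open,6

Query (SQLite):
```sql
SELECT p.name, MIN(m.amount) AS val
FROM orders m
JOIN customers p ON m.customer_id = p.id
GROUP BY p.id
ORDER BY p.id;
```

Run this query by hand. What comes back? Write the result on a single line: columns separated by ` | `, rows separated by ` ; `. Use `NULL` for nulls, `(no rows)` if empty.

Join each orders row to its customers via customer_id.
Group joined rows by customers.id; compute MIN(m.amount) per group.
  1: ids {24} → MIN(m.amount)=171
  3: ids {13, 22, 26, 28, 32} → MIN(m.amount)=38
  4: ids {5, 10, 15, 17, 27, 35} → MIN(m.amount)=57

Chen | 171 ; Jun | 38 ; Gita | 57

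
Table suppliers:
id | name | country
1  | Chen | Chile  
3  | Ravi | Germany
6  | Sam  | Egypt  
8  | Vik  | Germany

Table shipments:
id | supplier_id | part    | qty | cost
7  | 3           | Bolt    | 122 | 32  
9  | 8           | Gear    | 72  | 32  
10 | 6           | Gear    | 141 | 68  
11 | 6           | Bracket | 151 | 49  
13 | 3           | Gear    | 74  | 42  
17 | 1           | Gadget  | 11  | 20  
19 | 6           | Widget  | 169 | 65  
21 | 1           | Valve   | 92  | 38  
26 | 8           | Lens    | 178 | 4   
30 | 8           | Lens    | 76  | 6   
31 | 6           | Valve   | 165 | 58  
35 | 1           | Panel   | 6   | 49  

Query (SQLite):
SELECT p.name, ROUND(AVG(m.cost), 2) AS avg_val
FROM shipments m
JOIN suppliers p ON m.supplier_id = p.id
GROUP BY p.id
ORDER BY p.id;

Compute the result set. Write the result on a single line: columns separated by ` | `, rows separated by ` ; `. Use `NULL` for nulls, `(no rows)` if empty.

Join each shipments row to its suppliers via supplier_id.
Group joined rows by suppliers.id; compute ROUND(AVG(m.cost), 2) per group.
  1: ids {17, 21, 35} → ROUND(AVG(m.cost), 2)=35.67
  3: ids {7, 13} → ROUND(AVG(m.cost), 2)=37
  6: ids {10, 11, 19, 31} → ROUND(AVG(m.cost), 2)=60
  8: ids {9, 26, 30} → ROUND(AVG(m.cost), 2)=14

Chen | 35.67 ; Ravi | 37 ; Sam | 60 ; Vik | 14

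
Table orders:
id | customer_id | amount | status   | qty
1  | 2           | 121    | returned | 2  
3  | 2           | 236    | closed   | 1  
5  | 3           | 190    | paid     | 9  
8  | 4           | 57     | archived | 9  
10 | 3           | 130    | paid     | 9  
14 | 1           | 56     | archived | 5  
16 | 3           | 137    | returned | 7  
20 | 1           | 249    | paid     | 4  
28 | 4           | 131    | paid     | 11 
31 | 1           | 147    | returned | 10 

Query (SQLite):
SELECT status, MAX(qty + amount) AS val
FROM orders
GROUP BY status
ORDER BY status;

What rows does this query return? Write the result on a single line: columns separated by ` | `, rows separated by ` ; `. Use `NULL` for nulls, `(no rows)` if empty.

For each row compute qty + amount.
Group by status; take MAX of the expression per group.
  archived: ids {8, 14} → MAX(qty + amount)=66
  closed: ids {3} → MAX(qty + amount)=237
  paid: ids {5, 10, 20, 28} → MAX(qty + amount)=253
  returned: ids {1, 16, 31} → MAX(qty + amount)=157

archived | 66 ; closed | 237 ; paid | 253 ; returned | 157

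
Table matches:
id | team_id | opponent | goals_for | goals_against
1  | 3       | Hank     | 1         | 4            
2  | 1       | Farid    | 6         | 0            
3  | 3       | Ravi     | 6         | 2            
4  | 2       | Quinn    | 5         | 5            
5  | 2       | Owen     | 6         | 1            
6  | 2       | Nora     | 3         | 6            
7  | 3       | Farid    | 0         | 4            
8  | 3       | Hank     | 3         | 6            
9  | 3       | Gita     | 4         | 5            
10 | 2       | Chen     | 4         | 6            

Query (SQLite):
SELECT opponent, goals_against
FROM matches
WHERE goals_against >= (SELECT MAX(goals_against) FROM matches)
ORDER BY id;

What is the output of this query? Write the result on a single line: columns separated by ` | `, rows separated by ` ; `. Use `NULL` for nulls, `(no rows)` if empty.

Nora | 6 ; Hank | 6 ; Chen | 6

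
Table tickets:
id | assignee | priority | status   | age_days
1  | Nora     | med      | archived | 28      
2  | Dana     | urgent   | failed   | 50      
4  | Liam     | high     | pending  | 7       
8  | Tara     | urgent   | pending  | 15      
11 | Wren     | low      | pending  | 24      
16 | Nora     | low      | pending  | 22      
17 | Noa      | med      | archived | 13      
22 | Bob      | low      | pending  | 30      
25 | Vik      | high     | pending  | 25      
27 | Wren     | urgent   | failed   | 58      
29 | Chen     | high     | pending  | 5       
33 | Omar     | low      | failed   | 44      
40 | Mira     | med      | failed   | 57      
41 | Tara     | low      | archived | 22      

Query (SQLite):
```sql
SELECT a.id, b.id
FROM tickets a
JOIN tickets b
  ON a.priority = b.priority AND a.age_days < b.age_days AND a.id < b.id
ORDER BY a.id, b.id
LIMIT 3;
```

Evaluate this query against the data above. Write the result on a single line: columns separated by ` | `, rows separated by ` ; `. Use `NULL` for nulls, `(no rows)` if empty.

Pairs (a,b) with same priority, a.age_days < b.age_days, a.id < b.id.
priority groups: high:{4,25,29} low:{11,16,22,33,41} med:{1,17,40} urgent:{2,8,27}
Ordered by (a.id, b.id); first 3.

1 | 40 ; 2 | 27 ; 4 | 25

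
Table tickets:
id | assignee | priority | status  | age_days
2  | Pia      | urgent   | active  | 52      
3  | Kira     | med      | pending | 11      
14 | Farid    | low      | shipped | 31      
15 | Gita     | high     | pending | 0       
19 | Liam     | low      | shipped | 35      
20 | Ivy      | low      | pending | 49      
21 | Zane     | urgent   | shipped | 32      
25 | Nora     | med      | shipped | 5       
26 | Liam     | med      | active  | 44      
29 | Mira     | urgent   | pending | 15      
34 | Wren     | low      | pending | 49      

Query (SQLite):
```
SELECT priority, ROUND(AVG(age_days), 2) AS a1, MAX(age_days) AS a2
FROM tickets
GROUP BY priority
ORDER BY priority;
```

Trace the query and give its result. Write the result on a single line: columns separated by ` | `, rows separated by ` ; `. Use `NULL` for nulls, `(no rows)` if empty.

Group tickets by priority.
Per group compute: ROUND(AVG(age_days), 2), MAX(age_days).
  high: ids {15} → ROUND(AVG(age_days), 2)=0, MAX(age_days)=0
  low: ids {14, 19, 20, 34} → ROUND(AVG(age_days), 2)=41, MAX(age_days)=49
  med: ids {3, 25, 26} → ROUND(AVG(age_days), 2)=20, MAX(age_days)=44
  urgent: ids {2, 21, 29} → ROUND(AVG(age_days), 2)=33, MAX(age_days)=52

high | 0 | 0 ; low | 41 | 49 ; med | 20 | 44 ; urgent | 33 | 52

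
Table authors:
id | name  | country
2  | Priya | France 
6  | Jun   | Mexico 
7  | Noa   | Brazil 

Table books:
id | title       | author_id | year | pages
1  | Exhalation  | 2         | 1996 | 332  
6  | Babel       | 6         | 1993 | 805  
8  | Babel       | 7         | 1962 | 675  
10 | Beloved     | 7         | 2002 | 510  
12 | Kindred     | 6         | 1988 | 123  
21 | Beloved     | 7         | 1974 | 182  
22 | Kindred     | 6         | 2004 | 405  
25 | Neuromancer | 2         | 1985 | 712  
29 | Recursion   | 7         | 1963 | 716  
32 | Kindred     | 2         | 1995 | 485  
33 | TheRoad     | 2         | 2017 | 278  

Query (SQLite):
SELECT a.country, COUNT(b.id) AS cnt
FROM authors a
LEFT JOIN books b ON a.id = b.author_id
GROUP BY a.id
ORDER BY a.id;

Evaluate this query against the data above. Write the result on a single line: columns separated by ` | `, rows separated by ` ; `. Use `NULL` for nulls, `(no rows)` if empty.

LEFT JOIN keeps every authors row; unmatched ones get NULL for books columns.
Group by authors.id and compute COUNT(b.id). COUNT(col) of an all-NULL group is 0.
  2: ids {1, 25, 32, 33} → COUNT(b.id)=4
  6: ids {6, 12, 22} → COUNT(b.id)=3
  7: ids {8, 10, 21, 29} → COUNT(b.id)=4

France | 4 ; Mexico | 3 ; Brazil | 4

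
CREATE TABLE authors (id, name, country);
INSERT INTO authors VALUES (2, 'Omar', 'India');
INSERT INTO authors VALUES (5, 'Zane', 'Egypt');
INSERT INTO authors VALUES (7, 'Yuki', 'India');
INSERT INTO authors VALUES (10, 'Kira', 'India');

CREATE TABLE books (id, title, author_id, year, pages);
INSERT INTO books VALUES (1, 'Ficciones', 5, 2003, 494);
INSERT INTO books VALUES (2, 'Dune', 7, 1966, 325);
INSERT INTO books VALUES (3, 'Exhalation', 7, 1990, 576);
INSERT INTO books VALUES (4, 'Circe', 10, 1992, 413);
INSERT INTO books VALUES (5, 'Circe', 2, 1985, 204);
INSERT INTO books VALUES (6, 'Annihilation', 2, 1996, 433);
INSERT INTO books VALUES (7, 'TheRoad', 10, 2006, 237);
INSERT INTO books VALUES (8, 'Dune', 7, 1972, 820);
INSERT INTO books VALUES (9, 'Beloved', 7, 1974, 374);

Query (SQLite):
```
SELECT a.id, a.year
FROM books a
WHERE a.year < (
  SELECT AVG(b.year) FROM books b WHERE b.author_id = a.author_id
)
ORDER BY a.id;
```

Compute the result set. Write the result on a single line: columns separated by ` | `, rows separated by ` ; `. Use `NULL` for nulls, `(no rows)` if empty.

2 | 1966 ; 4 | 1992 ; 5 | 1985 ; 8 | 1972 ; 9 | 1974

For each books row a, compute AVG(year) over rows sharing a.author_id.
Keep row a if a.year < that per-group AVG.
  author_id=2: AVG(year) = 1990.5
  author_id=5: AVG(year) = 2003.0
  author_id=7: AVG(year) = 1975.5
  author_id=10: AVG(year) = 1999.0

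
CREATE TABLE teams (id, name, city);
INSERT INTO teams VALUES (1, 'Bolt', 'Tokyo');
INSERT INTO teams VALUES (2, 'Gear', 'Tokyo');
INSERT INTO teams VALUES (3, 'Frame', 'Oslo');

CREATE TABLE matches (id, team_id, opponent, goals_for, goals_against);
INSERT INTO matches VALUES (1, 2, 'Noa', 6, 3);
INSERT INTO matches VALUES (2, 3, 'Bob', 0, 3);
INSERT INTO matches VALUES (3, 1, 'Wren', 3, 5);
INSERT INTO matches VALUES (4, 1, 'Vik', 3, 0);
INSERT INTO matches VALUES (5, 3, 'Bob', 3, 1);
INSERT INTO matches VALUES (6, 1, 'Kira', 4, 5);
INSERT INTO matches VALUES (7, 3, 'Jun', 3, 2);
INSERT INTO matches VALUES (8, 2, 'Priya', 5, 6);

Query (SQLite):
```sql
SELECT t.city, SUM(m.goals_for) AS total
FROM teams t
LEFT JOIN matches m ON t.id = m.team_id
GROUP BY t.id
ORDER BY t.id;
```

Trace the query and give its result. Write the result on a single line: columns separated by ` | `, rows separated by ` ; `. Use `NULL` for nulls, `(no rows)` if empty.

Tokyo | 10 ; Tokyo | 11 ; Oslo | 6

LEFT JOIN keeps every teams row; unmatched ones get NULL for matches columns.
Group by teams.id and compute SUM(m.goals_for). SUM over an all-NULL group is NULL.
  1: ids {3, 4, 6} → SUM(m.goals_for)=10
  2: ids {1, 8} → SUM(m.goals_for)=11
  3: ids {2, 5, 7} → SUM(m.goals_for)=6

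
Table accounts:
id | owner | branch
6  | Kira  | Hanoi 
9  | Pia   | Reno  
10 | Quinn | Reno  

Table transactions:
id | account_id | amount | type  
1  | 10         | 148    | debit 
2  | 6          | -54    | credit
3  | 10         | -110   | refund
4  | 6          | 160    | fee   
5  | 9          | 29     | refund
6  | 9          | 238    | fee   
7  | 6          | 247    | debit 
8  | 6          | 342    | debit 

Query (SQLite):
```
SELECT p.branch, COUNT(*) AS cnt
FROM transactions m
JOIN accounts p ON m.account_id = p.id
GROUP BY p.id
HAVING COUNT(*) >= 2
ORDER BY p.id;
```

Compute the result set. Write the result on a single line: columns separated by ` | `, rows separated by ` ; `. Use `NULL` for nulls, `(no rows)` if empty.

Join each transactions row to its accounts via account_id.
Group joined rows by accounts.id; compute COUNT(*) per group.
HAVING: keep groups with count ≥ 2.
  6: ids {2, 4, 7, 8} → COUNT(*)=4
  9: ids {5, 6} → COUNT(*)=2
  10: ids {1, 3} → COUNT(*)=2

Hanoi | 4 ; Reno | 2 ; Reno | 2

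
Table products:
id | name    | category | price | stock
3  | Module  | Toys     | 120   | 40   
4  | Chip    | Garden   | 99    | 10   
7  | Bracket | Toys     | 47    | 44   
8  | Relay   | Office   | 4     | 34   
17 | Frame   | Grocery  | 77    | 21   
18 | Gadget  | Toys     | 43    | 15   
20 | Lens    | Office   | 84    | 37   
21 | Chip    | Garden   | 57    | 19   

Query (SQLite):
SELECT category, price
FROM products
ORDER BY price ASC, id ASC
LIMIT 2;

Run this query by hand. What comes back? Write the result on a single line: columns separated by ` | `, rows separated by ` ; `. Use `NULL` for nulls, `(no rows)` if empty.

Sort by price asc, tiebreak id asc: (4, id=8), (43, id=18), (47, id=7), (57, id=21), (77, id=17) …. Take first 2.

Office | 4 ; Toys | 43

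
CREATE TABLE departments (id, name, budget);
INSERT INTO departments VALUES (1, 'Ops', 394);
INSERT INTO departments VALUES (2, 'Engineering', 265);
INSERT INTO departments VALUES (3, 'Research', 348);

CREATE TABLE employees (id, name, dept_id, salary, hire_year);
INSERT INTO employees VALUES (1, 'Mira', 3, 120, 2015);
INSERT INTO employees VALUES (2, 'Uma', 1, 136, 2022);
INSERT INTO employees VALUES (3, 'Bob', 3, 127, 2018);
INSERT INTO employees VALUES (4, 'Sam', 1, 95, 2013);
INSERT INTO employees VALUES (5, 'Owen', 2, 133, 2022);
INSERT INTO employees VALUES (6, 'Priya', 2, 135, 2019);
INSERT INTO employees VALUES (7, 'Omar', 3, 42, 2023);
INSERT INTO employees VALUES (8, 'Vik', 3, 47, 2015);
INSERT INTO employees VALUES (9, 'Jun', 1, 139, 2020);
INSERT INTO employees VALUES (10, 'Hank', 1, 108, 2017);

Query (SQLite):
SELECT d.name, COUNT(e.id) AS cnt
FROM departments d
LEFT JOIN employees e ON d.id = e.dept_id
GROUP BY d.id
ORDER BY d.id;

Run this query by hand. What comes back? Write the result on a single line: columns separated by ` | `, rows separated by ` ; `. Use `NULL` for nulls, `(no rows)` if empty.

LEFT JOIN keeps every departments row; unmatched ones get NULL for employees columns.
Group by departments.id and compute COUNT(e.id). COUNT(col) of an all-NULL group is 0.
  1: ids {2, 4, 9, 10} → COUNT(e.id)=4
  2: ids {5, 6} → COUNT(e.id)=2
  3: ids {1, 3, 7, 8} → COUNT(e.id)=4

Ops | 4 ; Engineering | 2 ; Research | 4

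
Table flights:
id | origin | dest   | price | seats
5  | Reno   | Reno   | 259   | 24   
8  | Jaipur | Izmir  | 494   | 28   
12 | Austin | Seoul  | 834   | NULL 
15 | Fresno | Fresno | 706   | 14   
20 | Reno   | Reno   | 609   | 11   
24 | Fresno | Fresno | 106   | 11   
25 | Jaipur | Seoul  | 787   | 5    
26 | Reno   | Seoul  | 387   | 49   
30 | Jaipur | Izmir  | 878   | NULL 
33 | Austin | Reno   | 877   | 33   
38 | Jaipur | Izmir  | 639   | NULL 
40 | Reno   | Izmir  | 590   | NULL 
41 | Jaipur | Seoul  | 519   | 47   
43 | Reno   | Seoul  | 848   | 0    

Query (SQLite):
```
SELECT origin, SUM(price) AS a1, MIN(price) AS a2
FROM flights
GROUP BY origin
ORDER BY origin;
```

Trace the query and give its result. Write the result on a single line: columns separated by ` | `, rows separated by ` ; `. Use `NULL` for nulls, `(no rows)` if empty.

Group flights by origin.
Per group compute: SUM(price), MIN(price).
  Austin: ids {12, 33} → SUM(price)=1711, MIN(price)=834
  Fresno: ids {15, 24} → SUM(price)=812, MIN(price)=106
  Jaipur: ids {8, 25, 30, 38, 41} → SUM(price)=3317, MIN(price)=494
  Reno: ids {5, 20, 26, 40, 43} → SUM(price)=2693, MIN(price)=259

Austin | 1711 | 834 ; Fresno | 812 | 106 ; Jaipur | 3317 | 494 ; Reno | 2693 | 259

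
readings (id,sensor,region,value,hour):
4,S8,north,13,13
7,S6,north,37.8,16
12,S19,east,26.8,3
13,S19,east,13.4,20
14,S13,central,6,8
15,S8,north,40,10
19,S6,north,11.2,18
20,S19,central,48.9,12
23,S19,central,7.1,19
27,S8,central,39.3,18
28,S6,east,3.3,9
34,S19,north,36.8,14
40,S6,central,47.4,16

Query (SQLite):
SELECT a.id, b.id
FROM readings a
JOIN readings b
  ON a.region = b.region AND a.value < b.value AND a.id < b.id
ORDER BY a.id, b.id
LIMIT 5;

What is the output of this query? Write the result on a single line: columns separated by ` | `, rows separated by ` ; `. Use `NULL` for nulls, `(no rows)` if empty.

4 | 7 ; 4 | 15 ; 4 | 34 ; 7 | 15 ; 14 | 20

Pairs (a,b) with same region, a.value < b.value, a.id < b.id.
region groups: central:{14,20,23,27,40} east:{12,13,28} north:{4,7,15,19,34}
Ordered by (a.id, b.id); first 5.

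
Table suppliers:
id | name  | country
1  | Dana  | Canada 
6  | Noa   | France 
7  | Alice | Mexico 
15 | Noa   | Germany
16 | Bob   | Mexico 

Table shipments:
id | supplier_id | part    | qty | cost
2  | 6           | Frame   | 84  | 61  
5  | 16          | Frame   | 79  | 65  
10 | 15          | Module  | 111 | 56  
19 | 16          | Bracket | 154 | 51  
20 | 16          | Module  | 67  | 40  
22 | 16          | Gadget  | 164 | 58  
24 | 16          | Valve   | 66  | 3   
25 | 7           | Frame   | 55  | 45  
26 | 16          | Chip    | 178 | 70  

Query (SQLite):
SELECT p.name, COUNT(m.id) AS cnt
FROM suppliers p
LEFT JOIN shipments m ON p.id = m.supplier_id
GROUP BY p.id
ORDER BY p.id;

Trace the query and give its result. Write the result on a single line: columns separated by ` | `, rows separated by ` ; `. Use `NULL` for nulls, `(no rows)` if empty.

LEFT JOIN keeps every suppliers row; unmatched ones get NULL for shipments columns.
Group by suppliers.id and compute COUNT(m.id). COUNT(col) of an all-NULL group is 0.
  1: ids {—} → COUNT(m.id)=0
  6: ids {2} → COUNT(m.id)=1
  7: ids {25} → COUNT(m.id)=1
  15: ids {10} → COUNT(m.id)=1
  16: ids {5, 19, 20, 22, 24, 26} → COUNT(m.id)=6

Dana | 0 ; Noa | 1 ; Alice | 1 ; Noa | 1 ; Bob | 6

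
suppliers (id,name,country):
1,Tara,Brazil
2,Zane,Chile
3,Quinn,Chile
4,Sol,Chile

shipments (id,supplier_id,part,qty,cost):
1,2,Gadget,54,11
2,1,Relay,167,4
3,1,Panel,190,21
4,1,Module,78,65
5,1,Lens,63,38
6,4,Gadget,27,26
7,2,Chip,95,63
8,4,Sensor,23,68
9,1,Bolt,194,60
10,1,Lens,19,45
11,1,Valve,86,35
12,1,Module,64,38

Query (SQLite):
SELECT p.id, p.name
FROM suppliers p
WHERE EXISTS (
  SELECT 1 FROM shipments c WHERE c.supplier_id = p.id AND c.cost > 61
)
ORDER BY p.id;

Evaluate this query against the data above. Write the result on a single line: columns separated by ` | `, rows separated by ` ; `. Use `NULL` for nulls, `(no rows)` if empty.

1 | Tara ; 2 | Zane ; 4 | Sol

For each suppliers row, check whether any shipments with matching supplier_id has cost > 61.
Keep rows where that is true.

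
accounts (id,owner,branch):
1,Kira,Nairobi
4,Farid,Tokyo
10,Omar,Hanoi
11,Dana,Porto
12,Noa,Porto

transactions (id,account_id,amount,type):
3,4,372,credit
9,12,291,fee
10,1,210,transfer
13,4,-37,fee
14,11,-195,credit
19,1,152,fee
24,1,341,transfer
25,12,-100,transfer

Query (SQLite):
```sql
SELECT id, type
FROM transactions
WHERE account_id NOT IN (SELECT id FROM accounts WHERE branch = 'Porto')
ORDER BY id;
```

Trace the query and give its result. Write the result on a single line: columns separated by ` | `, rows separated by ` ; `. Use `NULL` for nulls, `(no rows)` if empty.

3 | credit ; 10 | transfer ; 13 | fee ; 19 | fee ; 24 | transfer

Inner query: accounts.id where branch = 'Porto'.
Outer: keep transactions rows whose account_id is not in that set.
Inner query → {11, 12}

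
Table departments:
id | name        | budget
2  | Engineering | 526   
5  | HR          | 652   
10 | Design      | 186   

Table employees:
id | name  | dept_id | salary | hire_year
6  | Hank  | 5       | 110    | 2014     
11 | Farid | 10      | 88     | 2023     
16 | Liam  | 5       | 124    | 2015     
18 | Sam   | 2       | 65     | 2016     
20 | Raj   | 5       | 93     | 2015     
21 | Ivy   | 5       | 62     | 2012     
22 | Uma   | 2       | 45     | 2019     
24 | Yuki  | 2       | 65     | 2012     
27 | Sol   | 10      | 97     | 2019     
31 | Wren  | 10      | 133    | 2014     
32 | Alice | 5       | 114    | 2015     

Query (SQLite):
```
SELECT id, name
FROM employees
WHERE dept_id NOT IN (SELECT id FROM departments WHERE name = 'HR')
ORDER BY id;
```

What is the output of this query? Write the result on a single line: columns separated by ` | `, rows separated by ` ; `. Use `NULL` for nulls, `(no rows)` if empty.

Inner query: departments.id where name = 'HR'.
Outer: keep employees rows whose dept_id is not in that set.
Inner query → {5}

11 | Farid ; 18 | Sam ; 22 | Uma ; 24 | Yuki ; 27 | Sol ; 31 | Wren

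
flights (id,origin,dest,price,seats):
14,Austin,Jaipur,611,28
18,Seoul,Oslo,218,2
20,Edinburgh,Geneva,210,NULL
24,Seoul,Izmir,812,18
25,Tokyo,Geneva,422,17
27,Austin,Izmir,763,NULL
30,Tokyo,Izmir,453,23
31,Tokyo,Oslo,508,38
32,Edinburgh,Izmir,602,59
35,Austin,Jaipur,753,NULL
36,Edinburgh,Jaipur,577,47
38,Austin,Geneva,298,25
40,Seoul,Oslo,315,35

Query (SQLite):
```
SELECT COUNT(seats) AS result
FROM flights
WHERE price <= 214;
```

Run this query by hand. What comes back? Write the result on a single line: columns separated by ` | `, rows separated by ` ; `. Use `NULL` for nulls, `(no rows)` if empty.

Rows where price <= 214 → seats values: [NULL].
COUNT(seats) counts non-NULL values → 0.

0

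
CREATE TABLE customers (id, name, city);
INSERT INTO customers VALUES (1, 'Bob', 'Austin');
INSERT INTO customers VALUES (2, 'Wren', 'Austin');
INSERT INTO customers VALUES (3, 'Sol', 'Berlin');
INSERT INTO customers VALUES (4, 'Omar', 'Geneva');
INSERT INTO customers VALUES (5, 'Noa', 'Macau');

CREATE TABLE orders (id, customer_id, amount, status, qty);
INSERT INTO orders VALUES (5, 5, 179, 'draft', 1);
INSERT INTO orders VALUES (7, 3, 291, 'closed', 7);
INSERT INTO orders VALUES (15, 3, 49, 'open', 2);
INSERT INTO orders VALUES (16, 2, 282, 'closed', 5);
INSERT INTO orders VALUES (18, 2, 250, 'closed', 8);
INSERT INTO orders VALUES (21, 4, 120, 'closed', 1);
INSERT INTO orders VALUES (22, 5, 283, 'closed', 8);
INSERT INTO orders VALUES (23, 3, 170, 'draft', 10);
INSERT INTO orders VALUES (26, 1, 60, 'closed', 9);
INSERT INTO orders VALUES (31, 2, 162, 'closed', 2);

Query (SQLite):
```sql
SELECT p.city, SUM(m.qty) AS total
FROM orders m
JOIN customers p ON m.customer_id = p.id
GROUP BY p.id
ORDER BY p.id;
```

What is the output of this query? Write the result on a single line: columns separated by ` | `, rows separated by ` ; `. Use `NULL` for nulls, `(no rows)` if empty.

Join each orders row to its customers via customer_id.
Group joined rows by customers.id; compute SUM(m.qty) per group.
  1: ids {26} → SUM(m.qty)=9
  2: ids {16, 18, 31} → SUM(m.qty)=15
  3: ids {7, 15, 23} → SUM(m.qty)=19
  4: ids {21} → SUM(m.qty)=1
  5: ids {5, 22} → SUM(m.qty)=9

Austin | 9 ; Austin | 15 ; Berlin | 19 ; Geneva | 1 ; Macau | 9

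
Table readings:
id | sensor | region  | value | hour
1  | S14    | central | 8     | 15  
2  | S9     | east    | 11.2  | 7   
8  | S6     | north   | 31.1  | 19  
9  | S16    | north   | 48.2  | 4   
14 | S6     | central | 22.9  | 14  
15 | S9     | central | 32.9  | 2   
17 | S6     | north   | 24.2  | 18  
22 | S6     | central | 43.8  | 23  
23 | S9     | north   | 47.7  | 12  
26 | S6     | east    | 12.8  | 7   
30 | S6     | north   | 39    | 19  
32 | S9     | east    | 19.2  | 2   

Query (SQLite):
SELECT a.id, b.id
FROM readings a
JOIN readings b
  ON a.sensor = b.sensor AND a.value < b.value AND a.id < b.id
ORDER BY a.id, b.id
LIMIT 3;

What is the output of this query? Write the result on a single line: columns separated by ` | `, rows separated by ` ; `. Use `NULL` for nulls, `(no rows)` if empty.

Pairs (a,b) with same sensor, a.value < b.value, a.id < b.id.
sensor groups: S14:{1} S16:{9} S6:{8,14,17,22,26,30} S9:{2,15,23,32}
Ordered by (a.id, b.id); first 3.

2 | 15 ; 2 | 23 ; 2 | 32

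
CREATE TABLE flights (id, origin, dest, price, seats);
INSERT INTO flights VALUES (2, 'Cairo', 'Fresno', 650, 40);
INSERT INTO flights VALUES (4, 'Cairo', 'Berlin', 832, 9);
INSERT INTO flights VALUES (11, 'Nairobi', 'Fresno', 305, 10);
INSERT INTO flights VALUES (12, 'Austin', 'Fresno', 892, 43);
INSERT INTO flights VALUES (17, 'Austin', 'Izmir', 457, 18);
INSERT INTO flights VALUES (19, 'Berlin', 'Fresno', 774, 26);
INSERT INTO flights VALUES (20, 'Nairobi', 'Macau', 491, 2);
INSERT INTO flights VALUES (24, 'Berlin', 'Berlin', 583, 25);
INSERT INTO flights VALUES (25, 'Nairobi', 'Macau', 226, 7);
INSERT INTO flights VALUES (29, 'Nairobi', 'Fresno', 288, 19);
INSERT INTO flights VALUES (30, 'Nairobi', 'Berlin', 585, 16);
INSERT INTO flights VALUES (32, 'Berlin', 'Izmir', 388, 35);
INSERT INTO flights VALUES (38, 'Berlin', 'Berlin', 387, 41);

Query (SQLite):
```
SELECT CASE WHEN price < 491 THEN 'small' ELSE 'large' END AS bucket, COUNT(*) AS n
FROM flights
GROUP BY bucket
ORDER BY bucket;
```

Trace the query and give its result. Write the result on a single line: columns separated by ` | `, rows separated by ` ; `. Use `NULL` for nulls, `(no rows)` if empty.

large | 7 ; small | 6

Bucket rows by price < 491 → 'small' else 'large'; count each bucket.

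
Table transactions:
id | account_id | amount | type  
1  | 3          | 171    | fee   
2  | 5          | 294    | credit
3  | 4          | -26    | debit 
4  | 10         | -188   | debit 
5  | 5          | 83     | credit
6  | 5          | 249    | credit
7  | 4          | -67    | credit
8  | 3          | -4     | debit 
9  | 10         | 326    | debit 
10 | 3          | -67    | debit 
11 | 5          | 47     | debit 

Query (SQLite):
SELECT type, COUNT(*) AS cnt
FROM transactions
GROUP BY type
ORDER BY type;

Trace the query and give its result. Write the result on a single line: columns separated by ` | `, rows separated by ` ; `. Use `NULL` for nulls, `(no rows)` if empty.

Partition transactions by type; compute COUNT(*) within each group.
  credit: ids {2, 5, 6, 7} → COUNT(*)=4
  debit: ids {3, 4, 8, 9, 10, 11} → COUNT(*)=6
  fee: ids {1} → COUNT(*)=1

credit | 4 ; debit | 6 ; fee | 1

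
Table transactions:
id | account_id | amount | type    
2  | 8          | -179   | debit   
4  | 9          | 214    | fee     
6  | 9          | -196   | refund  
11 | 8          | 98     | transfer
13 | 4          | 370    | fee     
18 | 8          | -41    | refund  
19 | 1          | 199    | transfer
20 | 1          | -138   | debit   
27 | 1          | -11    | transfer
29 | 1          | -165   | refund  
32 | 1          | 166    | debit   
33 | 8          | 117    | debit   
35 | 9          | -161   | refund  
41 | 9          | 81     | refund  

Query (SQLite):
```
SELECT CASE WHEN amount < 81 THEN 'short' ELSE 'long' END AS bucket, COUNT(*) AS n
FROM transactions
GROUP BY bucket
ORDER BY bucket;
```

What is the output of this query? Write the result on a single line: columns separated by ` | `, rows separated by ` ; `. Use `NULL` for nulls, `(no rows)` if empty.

long | 7 ; short | 7

Bucket rows by amount < 81 → 'short' else 'long'; count each bucket.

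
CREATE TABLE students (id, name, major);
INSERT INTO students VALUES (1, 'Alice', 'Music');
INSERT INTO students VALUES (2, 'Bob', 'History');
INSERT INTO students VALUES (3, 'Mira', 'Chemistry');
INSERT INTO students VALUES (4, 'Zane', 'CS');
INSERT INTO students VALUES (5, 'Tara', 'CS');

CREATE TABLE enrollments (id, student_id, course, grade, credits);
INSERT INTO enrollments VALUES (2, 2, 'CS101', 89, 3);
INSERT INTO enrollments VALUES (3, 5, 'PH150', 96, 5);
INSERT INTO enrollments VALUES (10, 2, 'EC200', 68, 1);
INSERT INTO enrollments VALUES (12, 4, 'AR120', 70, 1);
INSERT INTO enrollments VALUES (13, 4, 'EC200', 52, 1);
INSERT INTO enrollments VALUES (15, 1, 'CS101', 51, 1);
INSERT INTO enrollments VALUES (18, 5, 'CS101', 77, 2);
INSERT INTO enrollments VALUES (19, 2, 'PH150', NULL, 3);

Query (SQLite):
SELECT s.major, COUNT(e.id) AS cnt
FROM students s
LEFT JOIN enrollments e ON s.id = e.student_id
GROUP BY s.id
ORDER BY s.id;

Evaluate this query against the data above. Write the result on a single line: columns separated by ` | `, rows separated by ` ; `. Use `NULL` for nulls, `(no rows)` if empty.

Music | 1 ; History | 3 ; Chemistry | 0 ; CS | 2 ; CS | 2

LEFT JOIN keeps every students row; unmatched ones get NULL for enrollments columns.
Group by students.id and compute COUNT(e.id). COUNT(col) of an all-NULL group is 0.
  1: ids {15} → COUNT(e.id)=1
  2: ids {2, 10, 19} → COUNT(e.id)=3
  3: ids {—} → COUNT(e.id)=0
  4: ids {12, 13} → COUNT(e.id)=2
  5: ids {3, 18} → COUNT(e.id)=2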